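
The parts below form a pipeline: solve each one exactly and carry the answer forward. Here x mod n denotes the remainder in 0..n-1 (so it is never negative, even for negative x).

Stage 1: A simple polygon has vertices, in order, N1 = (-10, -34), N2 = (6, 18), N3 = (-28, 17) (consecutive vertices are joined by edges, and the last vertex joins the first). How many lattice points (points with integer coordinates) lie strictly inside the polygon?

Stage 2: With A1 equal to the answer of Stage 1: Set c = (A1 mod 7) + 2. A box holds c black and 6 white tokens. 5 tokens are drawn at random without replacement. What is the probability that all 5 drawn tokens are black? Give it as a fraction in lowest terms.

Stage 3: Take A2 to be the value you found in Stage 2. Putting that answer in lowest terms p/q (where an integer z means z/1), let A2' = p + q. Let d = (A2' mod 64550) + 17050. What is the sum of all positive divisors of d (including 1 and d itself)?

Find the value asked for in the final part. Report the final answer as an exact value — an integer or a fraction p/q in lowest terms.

Stage 1: cross terms: (-10*18 - 6*-34)=24, (6*17 - -28*18)=606, (-28*-34 - -10*17)=1122; twice the area = |1752| = 1752; area = 876; boundary points = 4 + 1 + 3 = 8; strictly interior points = area - boundary/2 + 1 = 873; answer 873
Stage 2: A1 = 873; c = 7; total draws C(13,5) = 1287; favorable C(7,5) = 21; P = 7/429; answer 7/429
Stage 3: A2 = 7/429; threaded value p + q = 436; d = 17486; 17486 = 2 * 7 * 1249; sigma = (1 + 2) * (1 + 7) * (1 + 1249) = 3 * 8 * 1250 = 30000; answer 30000

30000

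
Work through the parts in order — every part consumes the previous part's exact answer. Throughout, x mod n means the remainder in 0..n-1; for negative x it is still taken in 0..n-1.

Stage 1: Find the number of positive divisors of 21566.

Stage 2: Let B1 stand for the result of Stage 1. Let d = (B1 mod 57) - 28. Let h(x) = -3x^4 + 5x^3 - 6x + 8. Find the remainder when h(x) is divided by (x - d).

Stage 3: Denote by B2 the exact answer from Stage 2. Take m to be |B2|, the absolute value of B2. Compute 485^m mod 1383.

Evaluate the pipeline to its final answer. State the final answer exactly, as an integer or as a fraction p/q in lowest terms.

223

Stage 1: 21566 = 2 * 41 * 263; number of divisors = (1+1) * (1+1) * (1+1) = 8; answer 8
Stage 2: B1 = 8; d = -20; remainder = value at the root: -3*(-20)^4 + 5*(-20)^3 - 6*(-20)^1 + 8 = (-480000) + (-40000) + (120) + (8) = -519872; answer -519872
Stage 3: B2 = -519872; m = 519872; squarings mod 1383: 485^1=485, 485^2=115, 485^4=778, 485^8=913, 485^16=1003, 485^32=568, 485^64=385, 485^128=244, 485^256=67, 485^512=340, 485^1024=811, 485^2048=796, 485^4096=202, 485^8192=697, 485^16384=376, 485^32768=310, 485^65536=673, 485^131072=688, 485^262144=358; 485^519872 = 485^64 * 485^128 * 485^512 * 485^1024 * 485^2048 * 485^8192 * 485^16384 * 485^32768 * 485^65536 * 485^131072 * 485^262144 = 223 (mod 1383); answer 223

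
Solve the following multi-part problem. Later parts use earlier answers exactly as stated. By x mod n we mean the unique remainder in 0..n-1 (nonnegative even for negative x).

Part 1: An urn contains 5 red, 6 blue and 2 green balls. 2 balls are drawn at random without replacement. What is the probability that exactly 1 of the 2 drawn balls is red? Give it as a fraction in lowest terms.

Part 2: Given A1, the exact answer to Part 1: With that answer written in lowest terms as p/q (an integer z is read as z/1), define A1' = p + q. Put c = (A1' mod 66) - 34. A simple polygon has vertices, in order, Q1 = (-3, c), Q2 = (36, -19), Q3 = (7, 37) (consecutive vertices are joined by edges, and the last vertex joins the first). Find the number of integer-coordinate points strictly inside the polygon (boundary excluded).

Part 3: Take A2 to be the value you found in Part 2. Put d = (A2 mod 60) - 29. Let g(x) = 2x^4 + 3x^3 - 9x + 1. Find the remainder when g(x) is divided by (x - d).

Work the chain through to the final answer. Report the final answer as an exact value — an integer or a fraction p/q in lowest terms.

669

Part 1: total draws C(13,2) = 78; favorable C(5,1)*C(8,1) = 40; P = 20/39; answer 20/39
Part 2: A1 = 20/39; threaded value p + q = 59; c = 25; cross terms: (-3*-19 - 36*25)=-843, (36*37 - 7*-19)=1465, (7*25 - -3*37)=286; twice the area = |908| = 908; area = 454; boundary points = 1 + 1 + 2 = 4; strictly interior points = area - boundary/2 + 1 = 453; answer 453
Part 3: A2 = 453; d = 4; remainder = value at the root: 2*(4)^4 + 3*(4)^3 - 9*(4)^1 + 1 = (512) + (192) + (-36) + (1) = 669; answer 669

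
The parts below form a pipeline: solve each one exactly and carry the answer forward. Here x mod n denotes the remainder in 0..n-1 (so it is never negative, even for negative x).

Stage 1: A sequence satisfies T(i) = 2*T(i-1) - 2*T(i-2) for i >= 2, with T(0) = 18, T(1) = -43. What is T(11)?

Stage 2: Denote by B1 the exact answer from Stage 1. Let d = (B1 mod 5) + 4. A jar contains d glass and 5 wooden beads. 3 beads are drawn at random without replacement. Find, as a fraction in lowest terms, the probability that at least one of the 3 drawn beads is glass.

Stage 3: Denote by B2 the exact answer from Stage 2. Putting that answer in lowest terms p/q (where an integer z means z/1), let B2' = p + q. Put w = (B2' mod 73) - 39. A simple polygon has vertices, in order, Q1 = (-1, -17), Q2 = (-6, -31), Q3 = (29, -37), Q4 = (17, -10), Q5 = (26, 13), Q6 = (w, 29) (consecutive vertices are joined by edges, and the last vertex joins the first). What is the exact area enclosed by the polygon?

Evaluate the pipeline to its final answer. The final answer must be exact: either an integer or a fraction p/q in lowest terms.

1903/2

Stage 1: T(2) = 2*(-43) - 2*(18) = -122; iterating: T(2)=-122, T(3)=-158, T(4)=-72, T(5)=172, T(6)=488, T(7)=632, T(8)=288, T(9)=-688, T(10)=-1952, T(11)=-2528; answer -2528
Stage 2: B1 = -2528; d = 6; total draws C(11,3) = 165; complement C(5,3) = 10; favorable 165 - 10 = 155; P = 31/33; answer 31/33
Stage 3: B2 = 31/33; threaded value p + q = 64; w = 25; cross terms: (-1*-31 - -6*-17)=-71, (-6*-37 - 29*-31)=1121, (29*-10 - 17*-37)=339, (17*13 - 26*-10)=481, (26*29 - 25*13)=429, (25*-17 - -1*29)=-396; twice the area = |1903| = 1903; area = 1903/2; answer 1903/2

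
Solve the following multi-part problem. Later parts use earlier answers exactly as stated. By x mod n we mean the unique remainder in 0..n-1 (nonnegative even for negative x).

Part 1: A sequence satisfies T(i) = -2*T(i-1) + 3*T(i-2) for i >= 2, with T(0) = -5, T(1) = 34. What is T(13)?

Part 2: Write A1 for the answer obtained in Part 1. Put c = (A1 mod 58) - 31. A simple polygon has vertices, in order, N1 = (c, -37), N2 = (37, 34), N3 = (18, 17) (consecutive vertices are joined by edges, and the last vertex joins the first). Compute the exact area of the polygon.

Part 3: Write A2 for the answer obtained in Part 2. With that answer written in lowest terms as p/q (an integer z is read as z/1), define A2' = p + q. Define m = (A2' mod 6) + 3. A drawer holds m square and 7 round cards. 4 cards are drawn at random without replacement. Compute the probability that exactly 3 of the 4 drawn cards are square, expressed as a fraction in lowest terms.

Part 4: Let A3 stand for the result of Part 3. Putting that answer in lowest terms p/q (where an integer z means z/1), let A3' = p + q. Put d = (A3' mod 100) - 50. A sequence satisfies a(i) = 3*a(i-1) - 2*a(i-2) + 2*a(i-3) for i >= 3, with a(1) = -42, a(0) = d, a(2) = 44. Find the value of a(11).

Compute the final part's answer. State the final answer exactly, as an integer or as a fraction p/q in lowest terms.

Part 1: T(2) = -2*(34) + 3*(-5) = -83; iterating: T(2)=-83, T(3)=268, T(4)=-785, T(5)=2374, T(6)=-7103, T(7)=21328, T(8)=-63965, T(9)=191914, T(10)=-575723, T(11)=1727188, T(12)=-5181545, T(13)=15544654; answer 15544654
Part 2: A1 = 15544654; c = -15; cross terms: (-15*34 - 37*-37)=859, (37*17 - 18*34)=17, (18*-37 - -15*17)=-411; twice the area = |465| = 465; area = 465/2; answer 465/2
Part 3: A2 = 465/2; threaded value p + q = 467; m = 8; total draws C(15,4) = 1365; favorable C(8,3)*C(7,1) = 392; P = 56/195; answer 56/195
Part 4: A3 = 56/195; threaded value p + q = 251; d = 1; a(3) = 3*(44) - 2*(-42) + 2*(1) = 218; iterating: a(3)=218, a(4)=482, a(5)=1098, a(6)=2766, a(7)=7066, a(8)=17862, a(9)=44986, a(10)=113366, a(11)=285850; answer 285850

285850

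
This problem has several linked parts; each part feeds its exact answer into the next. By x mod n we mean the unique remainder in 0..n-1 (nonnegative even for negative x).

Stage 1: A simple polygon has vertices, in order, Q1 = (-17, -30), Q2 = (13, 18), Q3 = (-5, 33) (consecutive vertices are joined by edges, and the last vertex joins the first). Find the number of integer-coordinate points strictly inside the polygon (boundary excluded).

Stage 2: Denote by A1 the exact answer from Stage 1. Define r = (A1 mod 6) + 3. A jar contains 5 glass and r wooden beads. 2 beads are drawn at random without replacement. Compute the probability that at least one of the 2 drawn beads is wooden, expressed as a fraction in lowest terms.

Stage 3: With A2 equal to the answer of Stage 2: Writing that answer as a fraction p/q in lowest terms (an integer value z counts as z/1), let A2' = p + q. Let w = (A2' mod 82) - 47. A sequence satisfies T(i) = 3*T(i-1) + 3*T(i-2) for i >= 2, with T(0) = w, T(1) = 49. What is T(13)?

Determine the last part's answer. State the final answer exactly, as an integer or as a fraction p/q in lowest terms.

438363009

Stage 1: cross terms: (-17*18 - 13*-30)=84, (13*33 - -5*18)=519, (-5*-30 - -17*33)=711; twice the area = |1314| = 1314; area = 657; boundary points = 6 + 3 + 3 = 12; strictly interior points = area - boundary/2 + 1 = 652; answer 652
Stage 2: A1 = 652; r = 7; total draws C(12,2) = 66; complement C(5,2) = 10; favorable 66 - 10 = 56; P = 28/33; answer 28/33
Stage 3: A2 = 28/33; threaded value p + q = 61; w = 14; T(2) = 3*(49) + 3*(14) = 189; iterating: T(2)=189, T(3)=714, T(4)=2709, T(5)=10269, T(6)=38934, T(7)=147609, T(8)=559629, T(9)=2121714, T(10)=8044029, T(11)=30497229, T(12)=115623774, T(13)=438363009; answer 438363009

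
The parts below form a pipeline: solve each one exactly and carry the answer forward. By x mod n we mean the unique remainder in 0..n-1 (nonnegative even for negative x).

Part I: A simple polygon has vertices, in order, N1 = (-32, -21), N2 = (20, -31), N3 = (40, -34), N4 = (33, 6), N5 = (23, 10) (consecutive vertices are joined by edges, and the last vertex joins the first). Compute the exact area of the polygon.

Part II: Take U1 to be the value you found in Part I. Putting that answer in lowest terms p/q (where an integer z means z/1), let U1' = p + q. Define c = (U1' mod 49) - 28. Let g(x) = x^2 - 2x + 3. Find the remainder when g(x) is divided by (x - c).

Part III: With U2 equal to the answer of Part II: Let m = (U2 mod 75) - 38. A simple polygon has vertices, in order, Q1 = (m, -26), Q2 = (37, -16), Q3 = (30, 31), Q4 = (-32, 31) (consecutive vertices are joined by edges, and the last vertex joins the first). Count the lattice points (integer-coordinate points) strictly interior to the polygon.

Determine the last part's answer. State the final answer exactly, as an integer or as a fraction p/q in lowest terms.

Part I: cross terms: (-32*-31 - 20*-21)=1412, (20*-34 - 40*-31)=560, (40*6 - 33*-34)=1362, (33*10 - 23*6)=192, (23*-21 - -32*10)=-163; twice the area = |3363| = 3363; area = 3363/2; answer 3363/2
Part II: U1 = 3363/2; threaded value p + q = 3365; c = 5; remainder = value at the root: 1*(5)^2 - 2*(5)^1 + 3 = (25) + (-10) + (3) = 18; answer 18
Part III: U2 = 18; m = -20; cross terms: (-20*-16 - 37*-26)=1282, (37*31 - 30*-16)=1627, (30*31 - -32*31)=1922, (-32*-26 - -20*31)=1452; twice the area = |6283| = 6283; area = 6283/2; boundary points = 1 + 1 + 62 + 3 = 67; strictly interior points = area - boundary/2 + 1 = 3109; answer 3109

3109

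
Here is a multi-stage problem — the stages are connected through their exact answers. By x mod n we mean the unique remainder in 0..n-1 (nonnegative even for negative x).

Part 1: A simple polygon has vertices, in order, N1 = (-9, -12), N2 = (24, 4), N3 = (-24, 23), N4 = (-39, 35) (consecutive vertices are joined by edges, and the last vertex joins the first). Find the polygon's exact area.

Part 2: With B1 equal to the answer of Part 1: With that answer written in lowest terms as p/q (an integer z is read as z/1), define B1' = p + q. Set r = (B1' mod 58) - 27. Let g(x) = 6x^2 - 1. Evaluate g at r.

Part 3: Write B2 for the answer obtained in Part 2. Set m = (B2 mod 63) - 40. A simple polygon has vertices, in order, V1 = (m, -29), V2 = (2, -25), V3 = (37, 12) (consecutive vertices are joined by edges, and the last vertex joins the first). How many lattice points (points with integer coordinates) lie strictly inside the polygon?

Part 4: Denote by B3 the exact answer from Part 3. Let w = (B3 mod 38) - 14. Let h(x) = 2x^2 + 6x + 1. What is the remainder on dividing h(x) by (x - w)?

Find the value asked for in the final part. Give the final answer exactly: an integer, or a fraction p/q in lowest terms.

Part 1: cross terms: (-9*4 - 24*-12)=252, (24*23 - -24*4)=648, (-24*35 - -39*23)=57, (-39*-12 - -9*35)=783; twice the area = |1740| = 1740; area = 870; answer 870
Part 2: B1 = 870; threaded value p + q = 871; r = -26; 6*(-26)^2 - 1 = (4056) + (-1) = 4055; answer 4055
Part 3: B2 = 4055; m = -17; cross terms: (-17*-25 - 2*-29)=483, (2*12 - 37*-25)=949, (37*-29 - -17*12)=-869; twice the area = |563| = 563; area = 563/2; boundary points = 1 + 1 + 1 = 3; strictly interior points = area - boundary/2 + 1 = 281; answer 281
Part 4: B3 = 281; w = 1; remainder = value at the root: 2*(1)^2 + 6*(1)^1 + 1 = (2) + (6) + (1) = 9; answer 9

9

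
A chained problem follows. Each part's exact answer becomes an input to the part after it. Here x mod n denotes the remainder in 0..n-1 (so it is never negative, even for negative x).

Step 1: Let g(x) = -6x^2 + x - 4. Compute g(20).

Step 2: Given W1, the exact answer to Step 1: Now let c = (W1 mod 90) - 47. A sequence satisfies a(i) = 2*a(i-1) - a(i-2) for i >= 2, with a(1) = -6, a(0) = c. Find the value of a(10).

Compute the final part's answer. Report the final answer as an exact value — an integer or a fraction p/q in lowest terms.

Step 1: -6*(20)^2 + 1*(20)^1 - 4 = (-2400) + (20) + (-4) = -2384; answer -2384
Step 2: W1 = -2384; c = -1; a(2) = 2*(-6) - 1*(-1) = -11; iterating: a(2)=-11, a(3)=-16, a(4)=-21, a(5)=-26, a(6)=-31, a(7)=-36, a(8)=-41, a(9)=-46, a(10)=-51; answer -51

-51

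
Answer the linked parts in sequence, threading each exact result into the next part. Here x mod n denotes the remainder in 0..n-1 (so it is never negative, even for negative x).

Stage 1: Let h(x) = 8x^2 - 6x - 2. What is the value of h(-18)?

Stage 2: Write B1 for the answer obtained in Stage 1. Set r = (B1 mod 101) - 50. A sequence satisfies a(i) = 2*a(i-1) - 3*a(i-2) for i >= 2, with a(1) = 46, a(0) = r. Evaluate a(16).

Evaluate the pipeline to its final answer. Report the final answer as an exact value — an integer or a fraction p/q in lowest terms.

Stage 1: 8*(-18)^2 - 6*(-18)^1 - 2 = (2592) + (108) + (-2) = 2698; answer 2698
Stage 2: B1 = 2698; r = 22; a(2) = 2*(46) - 3*(22) = 26; iterating: a(2)=26, a(3)=-86, a(4)=-250, a(5)=-242, a(6)=266, a(7)=1258, a(8)=1718, a(9)=-338, a(10)=-5830, a(11)=-10646, a(12)=-3802, a(13)=24334, a(14)=60074, a(15)=47146, a(16)=-85930; answer -85930

-85930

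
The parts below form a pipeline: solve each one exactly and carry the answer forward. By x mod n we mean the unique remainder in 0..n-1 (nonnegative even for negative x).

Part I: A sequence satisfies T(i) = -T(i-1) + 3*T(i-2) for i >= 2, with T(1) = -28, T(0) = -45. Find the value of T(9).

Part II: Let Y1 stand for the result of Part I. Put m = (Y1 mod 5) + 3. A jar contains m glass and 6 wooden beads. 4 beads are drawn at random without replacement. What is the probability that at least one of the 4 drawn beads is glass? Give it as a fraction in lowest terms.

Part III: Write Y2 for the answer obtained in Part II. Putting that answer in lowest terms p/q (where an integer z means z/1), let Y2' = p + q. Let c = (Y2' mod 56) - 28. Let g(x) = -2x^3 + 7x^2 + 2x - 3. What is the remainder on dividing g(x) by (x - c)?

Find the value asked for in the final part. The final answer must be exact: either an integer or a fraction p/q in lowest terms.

4

Part I: T(2) = -1*(-28) + 3*(-45) = -107; iterating: T(2)=-107, T(3)=23, T(4)=-344, T(5)=413, T(6)=-1445, T(7)=2684, T(8)=-7019, T(9)=15071; answer 15071
Part II: Y1 = 15071; m = 4; total draws C(10,4) = 210; complement C(6,4) = 15; favorable 210 - 15 = 195; P = 13/14; answer 13/14
Part III: Y2 = 13/14; threaded value p + q = 27; c = -1; remainder = value at the root: -2*(-1)^3 + 7*(-1)^2 + 2*(-1)^1 - 3 = (2) + (7) + (-2) + (-3) = 4; answer 4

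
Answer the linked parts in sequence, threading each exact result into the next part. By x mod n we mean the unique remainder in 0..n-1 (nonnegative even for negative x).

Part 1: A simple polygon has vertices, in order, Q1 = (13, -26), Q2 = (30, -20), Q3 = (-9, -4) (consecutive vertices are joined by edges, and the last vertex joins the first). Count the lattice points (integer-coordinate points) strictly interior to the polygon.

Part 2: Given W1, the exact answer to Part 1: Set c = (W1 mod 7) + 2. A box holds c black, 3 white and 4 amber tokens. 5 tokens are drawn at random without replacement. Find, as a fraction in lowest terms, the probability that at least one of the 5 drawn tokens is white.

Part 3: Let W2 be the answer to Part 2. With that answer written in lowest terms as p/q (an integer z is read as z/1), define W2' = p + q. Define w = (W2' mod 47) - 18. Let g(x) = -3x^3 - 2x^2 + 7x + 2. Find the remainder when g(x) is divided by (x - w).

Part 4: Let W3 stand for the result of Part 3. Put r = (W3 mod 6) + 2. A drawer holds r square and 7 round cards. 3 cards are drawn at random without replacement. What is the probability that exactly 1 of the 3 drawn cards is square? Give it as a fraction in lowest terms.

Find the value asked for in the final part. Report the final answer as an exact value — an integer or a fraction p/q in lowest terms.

28/55

Part 1: cross terms: (13*-20 - 30*-26)=520, (30*-4 - -9*-20)=-300, (-9*-26 - 13*-4)=286; twice the area = |506| = 506; area = 253; boundary points = 1 + 1 + 22 = 24; strictly interior points = area - boundary/2 + 1 = 242; answer 242
Part 2: W1 = 242; c = 6; total draws C(13,5) = 1287; complement C(10,5) = 252; favorable 1287 - 252 = 1035; P = 115/143; answer 115/143
Part 3: W2 = 115/143; threaded value p + q = 258; w = 5; remainder = value at the root: -3*(5)^3 - 2*(5)^2 + 7*(5)^1 + 2 = (-375) + (-50) + (35) + (2) = -388; answer -388
Part 4: W3 = -388; r = 4; total draws C(11,3) = 165; favorable C(4,1)*C(7,2) = 84; P = 28/55; answer 28/55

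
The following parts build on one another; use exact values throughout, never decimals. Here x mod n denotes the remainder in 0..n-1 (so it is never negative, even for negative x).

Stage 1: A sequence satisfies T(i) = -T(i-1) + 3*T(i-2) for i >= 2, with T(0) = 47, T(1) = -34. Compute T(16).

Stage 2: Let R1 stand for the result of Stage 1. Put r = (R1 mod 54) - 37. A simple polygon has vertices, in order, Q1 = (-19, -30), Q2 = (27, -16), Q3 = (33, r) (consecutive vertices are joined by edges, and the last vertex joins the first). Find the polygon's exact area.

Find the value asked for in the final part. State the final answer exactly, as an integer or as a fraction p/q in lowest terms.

Stage 1: T(2) = -1*(-34) + 3*(47) = 175; iterating: T(2)=175, T(3)=-277, T(4)=802, T(5)=-1633, T(6)=4039, T(7)=-8938, T(8)=21055, T(9)=-47869, T(10)=111034, T(11)=-254641, T(12)=587743, T(13)=-1351666, T(14)=3114895, T(15)=-7169893, T(16)=16514578; answer 16514578
Stage 2: R1 = 16514578; r = -9; cross terms: (-19*-16 - 27*-30)=1114, (27*-9 - 33*-16)=285, (33*-30 - -19*-9)=-1161; twice the area = |238| = 238; area = 119; answer 119

119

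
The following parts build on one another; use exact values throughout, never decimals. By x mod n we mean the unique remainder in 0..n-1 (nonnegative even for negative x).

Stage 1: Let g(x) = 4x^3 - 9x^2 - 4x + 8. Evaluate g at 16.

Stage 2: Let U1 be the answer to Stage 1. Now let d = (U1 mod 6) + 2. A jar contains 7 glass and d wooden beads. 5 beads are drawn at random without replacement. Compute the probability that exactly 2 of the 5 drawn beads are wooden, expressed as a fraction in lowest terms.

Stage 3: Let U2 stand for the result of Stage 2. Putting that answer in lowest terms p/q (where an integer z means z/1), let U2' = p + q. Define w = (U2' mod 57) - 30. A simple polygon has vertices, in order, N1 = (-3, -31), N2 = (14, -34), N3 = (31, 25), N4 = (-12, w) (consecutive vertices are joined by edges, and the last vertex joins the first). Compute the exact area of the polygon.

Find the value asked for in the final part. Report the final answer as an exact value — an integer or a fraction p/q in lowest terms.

1068

Stage 1: 4*(16)^3 - 9*(16)^2 - 4*(16)^1 + 8 = (16384) + (-2304) + (-64) + (8) = 14024; answer 14024
Stage 2: U1 = 14024; d = 4; total draws C(11,5) = 462; favorable C(4,2)*C(7,3) = 210; P = 5/11; answer 5/11
Stage 3: U2 = 5/11; threaded value p + q = 16; w = -14; cross terms: (-3*-34 - 14*-31)=536, (14*25 - 31*-34)=1404, (31*-14 - -12*25)=-134, (-12*-31 - -3*-14)=330; twice the area = |2136| = 2136; area = 1068; answer 1068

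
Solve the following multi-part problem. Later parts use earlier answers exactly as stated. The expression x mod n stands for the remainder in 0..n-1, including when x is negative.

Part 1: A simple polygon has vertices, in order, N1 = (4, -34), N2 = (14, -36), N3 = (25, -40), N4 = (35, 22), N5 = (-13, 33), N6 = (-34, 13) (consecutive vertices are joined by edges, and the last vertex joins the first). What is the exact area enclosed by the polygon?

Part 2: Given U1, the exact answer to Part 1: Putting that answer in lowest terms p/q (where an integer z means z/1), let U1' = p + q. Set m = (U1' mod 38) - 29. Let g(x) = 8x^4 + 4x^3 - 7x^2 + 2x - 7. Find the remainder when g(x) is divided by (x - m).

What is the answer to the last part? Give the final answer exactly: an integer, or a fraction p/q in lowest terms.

Part 1: cross terms: (4*-36 - 14*-34)=332, (14*-40 - 25*-36)=340, (25*22 - 35*-40)=1950, (35*33 - -13*22)=1441, (-13*13 - -34*33)=953, (-34*-34 - 4*13)=1104; twice the area = |6120| = 6120; area = 3060; answer 3060
Part 2: U1 = 3060; threaded value p + q = 3061; m = -8; remainder = value at the root: 8*(-8)^4 + 4*(-8)^3 - 7*(-8)^2 + 2*(-8)^1 - 7 = (32768) + (-2048) + (-448) + (-16) + (-7) = 30249; answer 30249

30249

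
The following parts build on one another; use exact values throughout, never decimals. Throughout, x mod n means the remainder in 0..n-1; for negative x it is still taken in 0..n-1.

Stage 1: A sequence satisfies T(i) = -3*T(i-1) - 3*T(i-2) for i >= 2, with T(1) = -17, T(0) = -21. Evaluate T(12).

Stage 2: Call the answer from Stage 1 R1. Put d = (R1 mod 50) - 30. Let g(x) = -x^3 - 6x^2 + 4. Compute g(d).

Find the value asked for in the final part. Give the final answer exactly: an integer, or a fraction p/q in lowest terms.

-2053

Stage 1: T(2) = -3*(-17) - 3*(-21) = 114; iterating: T(2)=114, T(3)=-291, T(4)=531, T(5)=-720, T(6)=567, T(7)=459, T(8)=-3078, T(9)=7857, T(10)=-14337, T(11)=19440, T(12)=-15309; answer -15309
Stage 2: R1 = -15309; d = 11; -1*(11)^3 - 6*(11)^2 + 4 = (-1331) + (-726) + (4) = -2053; answer -2053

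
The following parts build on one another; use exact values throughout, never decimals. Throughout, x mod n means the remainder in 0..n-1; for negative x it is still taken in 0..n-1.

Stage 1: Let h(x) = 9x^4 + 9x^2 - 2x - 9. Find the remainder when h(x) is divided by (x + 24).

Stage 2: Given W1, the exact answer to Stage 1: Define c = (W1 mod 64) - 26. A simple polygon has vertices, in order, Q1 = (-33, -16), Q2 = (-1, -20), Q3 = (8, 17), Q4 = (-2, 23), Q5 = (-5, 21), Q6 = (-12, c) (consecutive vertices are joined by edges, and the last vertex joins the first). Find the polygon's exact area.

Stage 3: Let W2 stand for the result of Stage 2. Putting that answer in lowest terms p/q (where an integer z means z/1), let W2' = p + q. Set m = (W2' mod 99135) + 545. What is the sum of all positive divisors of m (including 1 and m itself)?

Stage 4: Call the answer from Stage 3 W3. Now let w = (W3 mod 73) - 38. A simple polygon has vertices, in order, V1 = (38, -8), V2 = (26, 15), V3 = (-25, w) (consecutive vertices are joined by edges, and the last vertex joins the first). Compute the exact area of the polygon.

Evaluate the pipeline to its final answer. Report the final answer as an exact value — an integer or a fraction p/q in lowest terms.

1449/2

Stage 1: remainder = value at the root: 9*(-24)^4 + 9*(-24)^2 - 2*(-24)^1 - 9 = (2985984) + (5184) + (48) + (-9) = 2991207; answer 2991207
Stage 2: W1 = 2991207; c = 13; cross terms: (-33*-20 - -1*-16)=644, (-1*17 - 8*-20)=143, (8*23 - -2*17)=218, (-2*21 - -5*23)=73, (-5*13 - -12*21)=187, (-12*-16 - -33*13)=621; twice the area = |1886| = 1886; area = 943; answer 943
Stage 3: W2 = 943; threaded value p + q = 944; m = 1489; 1489 is prime, so its only divisors are 1 and 1489; sigma = 1 + 1489 = 1490; answer 1490
Stage 4: W3 = 1490; w = -8; cross terms: (38*15 - 26*-8)=778, (26*-8 - -25*15)=167, (-25*-8 - 38*-8)=504; twice the area = |1449| = 1449; area = 1449/2; answer 1449/2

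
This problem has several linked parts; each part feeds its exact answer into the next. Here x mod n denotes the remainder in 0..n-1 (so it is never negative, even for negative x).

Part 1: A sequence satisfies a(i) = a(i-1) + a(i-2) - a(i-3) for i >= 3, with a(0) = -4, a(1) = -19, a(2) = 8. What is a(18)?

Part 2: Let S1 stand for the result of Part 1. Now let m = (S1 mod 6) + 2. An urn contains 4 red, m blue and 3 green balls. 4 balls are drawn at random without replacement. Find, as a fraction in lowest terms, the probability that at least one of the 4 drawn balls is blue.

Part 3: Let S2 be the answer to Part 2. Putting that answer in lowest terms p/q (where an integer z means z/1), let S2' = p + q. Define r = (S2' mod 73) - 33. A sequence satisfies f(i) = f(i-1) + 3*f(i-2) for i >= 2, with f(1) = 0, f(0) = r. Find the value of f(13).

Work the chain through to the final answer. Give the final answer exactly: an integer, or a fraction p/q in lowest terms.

Part 1: a(3) = 1*(8) + 1*(-19) - 1*(-4) = -7; iterating: a(3)=-7, a(4)=20, a(5)=5, a(6)=32, a(7)=17, a(8)=44, a(9)=29, a(10)=56, a(11)=41, a(12)=68, a(13)=53, a(14)=80, a(15)=65, a(16)=92, a(17)=77, a(18)=104; answer 104
Part 2: S1 = 104; m = 4; total draws C(11,4) = 330; complement C(7,4) = 35; favorable 330 - 35 = 295; P = 59/66; answer 59/66
Part 3: S2 = 59/66; threaded value p + q = 125; r = 19; f(2) = 1*(0) + 3*(19) = 57; iterating: f(2)=57, f(3)=57, f(4)=228, f(5)=399, f(6)=1083, f(7)=2280, f(8)=5529, f(9)=12369, f(10)=28956, f(11)=66063, f(12)=152931, f(13)=351120; answer 351120

351120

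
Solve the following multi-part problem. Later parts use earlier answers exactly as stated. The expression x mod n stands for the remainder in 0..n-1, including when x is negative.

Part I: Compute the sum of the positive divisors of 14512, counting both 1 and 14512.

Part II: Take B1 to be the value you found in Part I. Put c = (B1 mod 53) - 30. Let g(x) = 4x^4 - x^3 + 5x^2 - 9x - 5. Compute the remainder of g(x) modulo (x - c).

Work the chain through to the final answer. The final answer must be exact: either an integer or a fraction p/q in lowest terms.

1581470

Part I: 14512 = 2^4 * 907; sigma = (1 + 2 + 4 + 8 + 16) * (1 + 907) = 31 * 908 = 28148; answer 28148
Part II: B1 = 28148; c = -25; remainder = value at the root: 4*(-25)^4 - 1*(-25)^3 + 5*(-25)^2 - 9*(-25)^1 - 5 = (1562500) + (15625) + (3125) + (225) + (-5) = 1581470; answer 1581470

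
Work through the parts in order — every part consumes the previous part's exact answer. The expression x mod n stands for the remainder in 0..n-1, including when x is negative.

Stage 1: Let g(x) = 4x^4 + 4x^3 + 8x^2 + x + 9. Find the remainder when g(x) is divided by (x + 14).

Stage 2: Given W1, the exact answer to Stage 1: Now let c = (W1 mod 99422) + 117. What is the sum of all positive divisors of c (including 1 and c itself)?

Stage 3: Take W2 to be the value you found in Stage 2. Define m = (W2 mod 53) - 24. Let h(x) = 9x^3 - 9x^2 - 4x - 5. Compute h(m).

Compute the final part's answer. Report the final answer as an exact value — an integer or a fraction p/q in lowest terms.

Stage 1: remainder = value at the root: 4*(-14)^4 + 4*(-14)^3 + 8*(-14)^2 + 1*(-14)^1 + 9 = (153664) + (-10976) + (1568) + (-14) + (9) = 144251; answer 144251
Stage 2: W1 = 144251; c = 44946; 44946 = 2 * 3^2 * 11 * 227; sigma = (1 + 2) * (1 + 3 + 9) * (1 + 11) * (1 + 227) = 3 * 13 * 12 * 228 = 106704; answer 106704
Stage 3: W2 = 106704; m = -9; 9*(-9)^3 - 9*(-9)^2 - 4*(-9)^1 - 5 = (-6561) + (-729) + (36) + (-5) = -7259; answer -7259

-7259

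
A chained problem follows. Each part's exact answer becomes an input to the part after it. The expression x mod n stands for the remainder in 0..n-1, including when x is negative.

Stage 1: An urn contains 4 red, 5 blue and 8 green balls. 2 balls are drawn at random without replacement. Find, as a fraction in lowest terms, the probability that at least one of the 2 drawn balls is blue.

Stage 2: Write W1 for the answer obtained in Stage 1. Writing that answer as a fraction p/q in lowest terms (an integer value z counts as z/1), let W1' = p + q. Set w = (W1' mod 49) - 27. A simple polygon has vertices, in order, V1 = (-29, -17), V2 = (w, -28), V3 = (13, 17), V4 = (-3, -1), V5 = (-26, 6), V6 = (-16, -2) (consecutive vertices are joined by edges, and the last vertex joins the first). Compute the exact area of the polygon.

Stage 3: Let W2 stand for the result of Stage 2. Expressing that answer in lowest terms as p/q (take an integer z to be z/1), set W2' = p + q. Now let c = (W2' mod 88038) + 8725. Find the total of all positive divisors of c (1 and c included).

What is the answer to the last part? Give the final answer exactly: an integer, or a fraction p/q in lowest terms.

14112

Stage 1: total draws C(17,2) = 136; complement C(12,2) = 66; favorable 136 - 66 = 70; P = 35/68; answer 35/68
Stage 2: W1 = 35/68; threaded value p + q = 103; w = -22; cross terms: (-29*-28 - -22*-17)=438, (-22*17 - 13*-28)=-10, (13*-1 - -3*17)=38, (-3*6 - -26*-1)=-44, (-26*-2 - -16*6)=148, (-16*-17 - -29*-2)=214; twice the area = |784| = 784; area = 392; answer 392
Stage 3: W2 = 392; threaded value p + q = 393; c = 9118; 9118 = 2 * 47 * 97; sigma = (1 + 2) * (1 + 47) * (1 + 97) = 3 * 48 * 98 = 14112; answer 14112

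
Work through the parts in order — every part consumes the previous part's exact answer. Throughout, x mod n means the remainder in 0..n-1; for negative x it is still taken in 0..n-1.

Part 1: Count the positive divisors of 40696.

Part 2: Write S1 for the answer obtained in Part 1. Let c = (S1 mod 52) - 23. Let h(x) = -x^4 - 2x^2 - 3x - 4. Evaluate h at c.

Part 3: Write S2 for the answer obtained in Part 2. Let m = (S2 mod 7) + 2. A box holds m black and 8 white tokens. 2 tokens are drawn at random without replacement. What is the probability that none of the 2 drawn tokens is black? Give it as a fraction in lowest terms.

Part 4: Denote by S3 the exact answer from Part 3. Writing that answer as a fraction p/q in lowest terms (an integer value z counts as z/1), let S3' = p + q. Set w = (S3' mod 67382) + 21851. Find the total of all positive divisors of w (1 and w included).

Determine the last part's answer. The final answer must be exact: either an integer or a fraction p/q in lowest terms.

Part 1: 40696 = 2^3 * 5087; number of divisors = (3+1) * (1+1) = 8; answer 8
Part 2: S1 = 8; c = -15; -1*(-15)^4 - 2*(-15)^2 - 3*(-15)^1 - 4 = (-50625) + (-450) + (45) + (-4) = -51034; answer -51034
Part 3: S2 = -51034; m = 5; total draws C(13,2) = 78; favorable C(8,2) = 28; P = 14/39; answer 14/39
Part 4: S3 = 14/39; threaded value p + q = 53; w = 21904; 21904 = 2^4 * 37^2; sigma = (1 + 2 + 4 + 8 + 16) * (1 + 37 + 1369) = 31 * 1407 = 43617; answer 43617

43617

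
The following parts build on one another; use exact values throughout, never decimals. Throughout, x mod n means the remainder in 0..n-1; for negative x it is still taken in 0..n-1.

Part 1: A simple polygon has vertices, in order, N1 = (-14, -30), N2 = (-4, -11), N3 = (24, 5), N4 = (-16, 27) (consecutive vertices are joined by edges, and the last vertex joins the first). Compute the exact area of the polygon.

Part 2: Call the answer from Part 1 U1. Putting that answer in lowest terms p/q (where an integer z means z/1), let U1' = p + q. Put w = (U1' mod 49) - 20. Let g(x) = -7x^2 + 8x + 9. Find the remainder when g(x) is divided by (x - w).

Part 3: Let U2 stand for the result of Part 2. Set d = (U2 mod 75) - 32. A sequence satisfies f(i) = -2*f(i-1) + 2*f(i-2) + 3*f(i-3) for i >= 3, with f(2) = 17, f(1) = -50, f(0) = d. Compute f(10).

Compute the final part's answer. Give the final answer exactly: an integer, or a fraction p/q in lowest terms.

Part 1: cross terms: (-14*-11 - -4*-30)=34, (-4*5 - 24*-11)=244, (24*27 - -16*5)=728, (-16*-30 - -14*27)=858; twice the area = |1864| = 1864; area = 932; answer 932
Part 2: U1 = 932; threaded value p + q = 933; w = -18; remainder = value at the root: -7*(-18)^2 + 8*(-18)^1 + 9 = (-2268) + (-144) + (9) = -2403; answer -2403
Part 3: U2 = -2403; d = 40; f(3) = -2*(17) + 2*(-50) + 3*(40) = -14; iterating: f(3)=-14, f(4)=-88, f(5)=199, f(6)=-616, f(7)=1366, f(8)=-3367, f(9)=7618, f(10)=-17872; answer -17872

-17872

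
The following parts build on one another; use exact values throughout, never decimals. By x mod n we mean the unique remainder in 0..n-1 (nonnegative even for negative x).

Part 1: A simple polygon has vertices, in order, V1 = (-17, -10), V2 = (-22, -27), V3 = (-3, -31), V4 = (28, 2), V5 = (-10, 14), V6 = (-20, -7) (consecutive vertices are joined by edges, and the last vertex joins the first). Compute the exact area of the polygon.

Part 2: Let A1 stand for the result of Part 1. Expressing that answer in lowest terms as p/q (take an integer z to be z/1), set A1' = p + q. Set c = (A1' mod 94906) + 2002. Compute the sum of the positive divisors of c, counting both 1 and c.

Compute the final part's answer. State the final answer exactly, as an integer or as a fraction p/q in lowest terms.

Part 1: cross terms: (-17*-27 - -22*-10)=239, (-22*-31 - -3*-27)=601, (-3*2 - 28*-31)=862, (28*14 - -10*2)=412, (-10*-7 - -20*14)=350, (-20*-10 - -17*-7)=81; twice the area = |2545| = 2545; area = 2545/2; answer 2545/2
Part 2: A1 = 2545/2; threaded value p + q = 2547; c = 4549; 4549 is prime, so its only divisors are 1 and 4549; sigma = 1 + 4549 = 4550; answer 4550

4550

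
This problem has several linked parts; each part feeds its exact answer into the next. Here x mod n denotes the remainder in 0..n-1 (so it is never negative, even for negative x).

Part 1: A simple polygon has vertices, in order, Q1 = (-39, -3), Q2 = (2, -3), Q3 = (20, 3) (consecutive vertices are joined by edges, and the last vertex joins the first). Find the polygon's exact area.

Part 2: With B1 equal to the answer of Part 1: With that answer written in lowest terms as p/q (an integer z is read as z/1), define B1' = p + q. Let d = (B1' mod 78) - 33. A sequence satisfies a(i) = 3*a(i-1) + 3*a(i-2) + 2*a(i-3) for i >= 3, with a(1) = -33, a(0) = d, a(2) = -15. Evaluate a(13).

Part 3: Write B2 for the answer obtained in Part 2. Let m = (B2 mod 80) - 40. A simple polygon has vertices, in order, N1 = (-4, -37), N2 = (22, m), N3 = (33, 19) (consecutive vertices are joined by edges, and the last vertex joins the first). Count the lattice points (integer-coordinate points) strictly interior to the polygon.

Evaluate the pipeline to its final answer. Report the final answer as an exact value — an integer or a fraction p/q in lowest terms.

122

Part 1: cross terms: (-39*-3 - 2*-3)=123, (2*3 - 20*-3)=66, (20*-3 - -39*3)=57; twice the area = |246| = 246; area = 123; answer 123
Part 2: B1 = 123; threaded value p + q = 124; d = 13; a(3) = 3*(-15) + 3*(-33) + 2*(13) = -118; iterating: a(3)=-118, a(4)=-465, a(5)=-1779, a(6)=-6968, a(7)=-27171, a(8)=-105975, a(9)=-413374, a(10)=-1612389, a(11)=-6289239, a(12)=-24531632, a(13)=-95687391; answer -95687391
Part 3: B2 = -95687391; m = 9; cross terms: (-4*9 - 22*-37)=778, (22*19 - 33*9)=121, (33*-37 - -4*19)=-1145; twice the area = |-246| = 246; area = 123; boundary points = 2 + 1 + 1 = 4; strictly interior points = area - boundary/2 + 1 = 122; answer 122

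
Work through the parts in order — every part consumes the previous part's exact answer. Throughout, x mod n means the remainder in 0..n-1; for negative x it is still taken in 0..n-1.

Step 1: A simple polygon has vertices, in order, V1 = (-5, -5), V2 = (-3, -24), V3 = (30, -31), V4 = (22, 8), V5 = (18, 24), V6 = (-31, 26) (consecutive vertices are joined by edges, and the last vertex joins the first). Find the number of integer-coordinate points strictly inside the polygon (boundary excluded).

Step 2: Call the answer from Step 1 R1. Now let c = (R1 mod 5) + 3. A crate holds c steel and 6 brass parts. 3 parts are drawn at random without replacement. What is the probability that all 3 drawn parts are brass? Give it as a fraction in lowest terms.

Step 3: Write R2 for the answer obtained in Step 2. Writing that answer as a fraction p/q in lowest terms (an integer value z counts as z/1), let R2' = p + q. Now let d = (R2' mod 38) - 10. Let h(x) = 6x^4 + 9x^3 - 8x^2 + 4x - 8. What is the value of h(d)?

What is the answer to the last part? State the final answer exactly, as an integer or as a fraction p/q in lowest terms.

Step 1: cross terms: (-5*-24 - -3*-5)=105, (-3*-31 - 30*-24)=813, (30*8 - 22*-31)=922, (22*24 - 18*8)=384, (18*26 - -31*24)=1212, (-31*-5 - -5*26)=285; twice the area = |3721| = 3721; area = 3721/2; boundary points = 1 + 1 + 1 + 4 + 1 + 1 = 9; strictly interior points = area - boundary/2 + 1 = 1857; answer 1857
Step 2: R1 = 1857; c = 5; total draws C(11,3) = 165; favorable C(6,3) = 20; P = 4/33; answer 4/33
Step 3: R2 = 4/33; threaded value p + q = 37; d = 27; 6*(27)^4 + 9*(27)^3 - 8*(27)^2 + 4*(27)^1 - 8 = (3188646) + (177147) + (-5832) + (108) + (-8) = 3360061; answer 3360061

3360061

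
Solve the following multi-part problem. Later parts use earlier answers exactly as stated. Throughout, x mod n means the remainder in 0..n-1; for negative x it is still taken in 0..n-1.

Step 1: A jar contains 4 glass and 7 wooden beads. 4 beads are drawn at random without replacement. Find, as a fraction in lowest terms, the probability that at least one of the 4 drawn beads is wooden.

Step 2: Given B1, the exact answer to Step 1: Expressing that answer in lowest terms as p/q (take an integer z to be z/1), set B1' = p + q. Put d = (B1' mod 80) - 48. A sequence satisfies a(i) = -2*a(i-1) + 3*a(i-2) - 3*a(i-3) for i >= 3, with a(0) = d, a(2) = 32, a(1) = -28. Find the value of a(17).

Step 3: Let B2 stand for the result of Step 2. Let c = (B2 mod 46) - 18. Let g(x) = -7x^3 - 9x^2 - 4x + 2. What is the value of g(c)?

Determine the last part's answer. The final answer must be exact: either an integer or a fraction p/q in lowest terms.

8274

Step 1: total draws C(11,4) = 330; complement C(4,4) = 1; favorable 330 - 1 = 329; P = 329/330; answer 329/330
Step 2: B1 = 329/330; threaded value p + q = 659; d = -29; a(3) = -2*(32) + 3*(-28) - 3*(-29) = -61; iterating: a(3)=-61, a(4)=302, a(5)=-883, a(6)=2855, a(7)=-9265, a(8)=29744, a(9)=-95848, a(10)=308723, a(11)=-994222, a(12)=3202157, a(13)=-10313149, a(14)=33215435, a(15)=-106976788, a(16)=344539328, a(17)=-1109655325; answer -1109655325
Step 3: B2 = -1109655325; c = -11; -7*(-11)^3 - 9*(-11)^2 - 4*(-11)^1 + 2 = (9317) + (-1089) + (44) + (2) = 8274; answer 8274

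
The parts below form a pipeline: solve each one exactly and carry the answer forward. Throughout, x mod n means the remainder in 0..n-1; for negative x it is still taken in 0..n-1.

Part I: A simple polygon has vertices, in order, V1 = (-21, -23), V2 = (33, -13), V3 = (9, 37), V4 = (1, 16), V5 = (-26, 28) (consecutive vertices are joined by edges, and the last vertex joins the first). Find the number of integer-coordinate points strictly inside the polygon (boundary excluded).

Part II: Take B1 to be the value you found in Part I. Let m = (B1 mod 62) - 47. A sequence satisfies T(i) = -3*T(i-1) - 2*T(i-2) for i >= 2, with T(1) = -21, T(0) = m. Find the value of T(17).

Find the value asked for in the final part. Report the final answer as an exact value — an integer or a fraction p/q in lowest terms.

Part I: cross terms: (-21*-13 - 33*-23)=1032, (33*37 - 9*-13)=1338, (9*16 - 1*37)=107, (1*28 - -26*16)=444, (-26*-23 - -21*28)=1186; twice the area = |4107| = 4107; area = 4107/2; boundary points = 2 + 2 + 1 + 3 + 1 = 9; strictly interior points = area - boundary/2 + 1 = 2050; answer 2050
Part II: B1 = 2050; m = -43; T(2) = -3*(-21) - 2*(-43) = 149; iterating: T(2)=149, T(3)=-405, T(4)=917, T(5)=-1941, T(6)=3989, T(7)=-8085, T(8)=16277, T(9)=-32661, T(10)=65429, T(11)=-130965, T(12)=262037, T(13)=-524181, T(14)=1048469, T(15)=-2097045, T(16)=4194197, T(17)=-8388501; answer -8388501

-8388501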